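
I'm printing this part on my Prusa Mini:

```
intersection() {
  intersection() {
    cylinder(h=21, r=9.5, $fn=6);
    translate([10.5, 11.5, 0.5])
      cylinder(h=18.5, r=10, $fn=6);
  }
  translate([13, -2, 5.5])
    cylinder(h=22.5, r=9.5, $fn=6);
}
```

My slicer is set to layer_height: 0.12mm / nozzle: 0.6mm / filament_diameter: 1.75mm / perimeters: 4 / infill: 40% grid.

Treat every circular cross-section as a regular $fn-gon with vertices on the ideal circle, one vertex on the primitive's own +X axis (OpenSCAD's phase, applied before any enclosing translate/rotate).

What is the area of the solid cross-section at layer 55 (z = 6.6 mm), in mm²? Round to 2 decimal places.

1.06 mm²

At z = 6.6 mm: the cylinder: section is a regular 6-gon, circumradius r=9.5 (area = (6/2)·9.500²·sin(360°/6) = 234.48 mm²); the cylinder at (10.5, 11.5): section is a regular 6-gon, circumradius r=10 (area = (6/2)·10.000²·sin(360°/6) = 259.81 mm²); Keeping only the common overlap: the r=10 cylinder at (10.5, 11.5) partially overlaps the r=9.5 cylinder; clipping to the common part keeps 12.72 mm² — area = 12.72 mm²; the cylinder at (13, -2): section is a regular 6-gon, circumradius r=9.5 (area = (6/2)·9.500²·sin(360°/6) = 234.48 mm²); Keeping only the common overlap: the r=9.5 cylinder at (13, -2) partially overlaps the result so far; clipping to the common part keeps 1.06 mm² — area = 1.06 mm². Overall, the cross-section is a single solid region. Net area = 1.06 mm².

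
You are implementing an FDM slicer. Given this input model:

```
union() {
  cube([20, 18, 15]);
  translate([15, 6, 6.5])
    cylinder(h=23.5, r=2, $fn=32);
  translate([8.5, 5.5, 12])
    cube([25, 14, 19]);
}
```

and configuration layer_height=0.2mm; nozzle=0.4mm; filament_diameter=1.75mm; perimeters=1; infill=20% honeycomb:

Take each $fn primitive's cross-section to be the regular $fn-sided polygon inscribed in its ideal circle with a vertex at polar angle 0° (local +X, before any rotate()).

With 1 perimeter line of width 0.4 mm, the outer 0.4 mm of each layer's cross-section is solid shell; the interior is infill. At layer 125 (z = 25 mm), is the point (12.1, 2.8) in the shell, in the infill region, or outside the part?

outside

At z = 25 mm: the cube is absent (z outside [0, 15]); the r=2 cylinder at (15, 6) gives a regular 32-gon of circumradius 2 (constant along its height); the cube at (8.5, 5.5) is present — its section is the full 25×14 rectangle; Taking the union: the regions partially overlap (shared area 8.22 mm²), so overlapping operands fuse into one piece — 1 connected region. Overall, the cross-section is a single solid region. The nearest boundary edge runs (13.89, 4.34)→(13.59, 4.59); distance from the point to it = 2.32 mm. The point is not inside any of the regions above, so it lies outside the cross-section (2.32 mm from the nearest boundary).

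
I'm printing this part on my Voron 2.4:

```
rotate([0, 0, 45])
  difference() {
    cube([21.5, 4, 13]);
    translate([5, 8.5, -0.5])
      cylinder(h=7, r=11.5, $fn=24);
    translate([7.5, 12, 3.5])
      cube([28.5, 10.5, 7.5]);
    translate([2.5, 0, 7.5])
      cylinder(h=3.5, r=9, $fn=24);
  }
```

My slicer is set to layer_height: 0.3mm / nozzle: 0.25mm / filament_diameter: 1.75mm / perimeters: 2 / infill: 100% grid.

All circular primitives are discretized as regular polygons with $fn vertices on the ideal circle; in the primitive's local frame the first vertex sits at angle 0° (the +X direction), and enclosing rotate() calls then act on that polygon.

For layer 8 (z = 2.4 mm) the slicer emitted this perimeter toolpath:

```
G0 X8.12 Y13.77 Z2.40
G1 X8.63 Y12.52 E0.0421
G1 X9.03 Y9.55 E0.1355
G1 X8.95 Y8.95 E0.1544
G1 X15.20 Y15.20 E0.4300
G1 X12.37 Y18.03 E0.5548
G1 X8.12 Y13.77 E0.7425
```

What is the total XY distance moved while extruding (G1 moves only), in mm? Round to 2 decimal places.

Sum the Euclidean lengths of each G1 segment: total = 23.81 mm.

23.81 mm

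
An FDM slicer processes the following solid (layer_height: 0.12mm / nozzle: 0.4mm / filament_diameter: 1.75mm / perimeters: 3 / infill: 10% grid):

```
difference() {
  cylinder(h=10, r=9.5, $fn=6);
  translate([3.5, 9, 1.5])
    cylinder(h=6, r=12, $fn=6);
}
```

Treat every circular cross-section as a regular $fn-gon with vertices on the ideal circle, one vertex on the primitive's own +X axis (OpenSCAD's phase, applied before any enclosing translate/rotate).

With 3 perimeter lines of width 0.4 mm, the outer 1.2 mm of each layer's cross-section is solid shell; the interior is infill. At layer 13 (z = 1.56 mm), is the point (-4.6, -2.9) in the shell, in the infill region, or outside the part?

infill

At z = 1.56 mm: the r=9.5 cylinder gives a regular 6-gon of circumradius 9.5 (constant along its height); the r=12 cylinder at (3.5, 9) contributes a regular 6-gon of circumradius 12; Taking the first minus the rest: starting from the r=9.5 cylinder, the r=12 cylinder at (3.5, 9) partially overlaps it — only the 117.32 mm² overlap (of its 374.12 mm²) is removed, clipping the outline — 1 connected region. Overall, the cross-section is a single solid region. The nearest boundary edge runs (-6.40, 5.37)→(-2.50, -1.39); distance from the point to it = 2.59 mm. The point is inside the cross-section and 2.59 mm from the nearest boundary — more than the 1.2 mm shell width (3 × 0.4), so it's in the infill interior.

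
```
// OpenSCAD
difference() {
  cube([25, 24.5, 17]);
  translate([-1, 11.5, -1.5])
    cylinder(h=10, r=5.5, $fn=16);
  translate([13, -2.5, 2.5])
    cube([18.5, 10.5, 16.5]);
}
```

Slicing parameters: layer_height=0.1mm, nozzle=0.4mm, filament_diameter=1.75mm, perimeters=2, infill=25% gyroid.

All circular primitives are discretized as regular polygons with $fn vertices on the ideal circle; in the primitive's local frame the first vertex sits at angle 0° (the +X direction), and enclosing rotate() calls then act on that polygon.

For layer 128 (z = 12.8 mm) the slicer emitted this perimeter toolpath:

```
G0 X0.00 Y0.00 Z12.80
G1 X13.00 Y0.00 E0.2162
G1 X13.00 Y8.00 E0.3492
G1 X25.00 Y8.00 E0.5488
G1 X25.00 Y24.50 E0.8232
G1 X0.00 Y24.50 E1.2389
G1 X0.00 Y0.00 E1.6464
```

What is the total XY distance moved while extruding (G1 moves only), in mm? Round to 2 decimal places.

99.00 mm

Sum the Euclidean lengths of each G1 segment: total = 99.00 mm.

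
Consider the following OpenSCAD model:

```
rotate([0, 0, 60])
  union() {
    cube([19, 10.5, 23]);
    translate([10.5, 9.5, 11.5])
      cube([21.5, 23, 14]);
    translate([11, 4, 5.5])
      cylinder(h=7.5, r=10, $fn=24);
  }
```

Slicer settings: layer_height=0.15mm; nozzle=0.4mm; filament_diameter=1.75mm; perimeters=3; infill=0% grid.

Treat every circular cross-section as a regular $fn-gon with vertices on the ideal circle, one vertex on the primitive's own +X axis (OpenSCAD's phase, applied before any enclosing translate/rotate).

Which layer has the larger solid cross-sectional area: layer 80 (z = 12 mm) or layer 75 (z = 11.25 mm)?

Layer 80 (z = 12): the cube (footprint 19×10.5) is included at this height (area 199.50 mm²); the cube at (10.5, 9.5) (footprint 21.5×23) is included at this height (area 494.50 mm²); the r=10 cylinder at (11, 4) contributes a regular 24-gon of circumradius 10 (area = (24/2)·10.000²·sin(360°/24) = 310.58 mm²); Taking the union: the regions partially overlap — summed areas 1004.58 mm² minus the doubly-counted overlap 210.44 mm² gives 794.15 mm² — area = 794.15 mm²; (rotated 60° about Z; rotation is an isometry so areas/perimeters/island counts are preserved). So its area = 794.15 mm². Layer 75 (z = 11.25): the 19×10.5 cube contributes its full rectangle (area 199.50 mm²); the cube at (10.5, 9.5) does not reach this height (z outside [11.5, 25.5]); the cylinder at (11, 4): section is a regular 24-gon, circumradius r=10 (area = (24/2)·10.000²·sin(360°/24) = 310.58 mm²); Merging all regions: the regions partially overlap — summed areas 510.08 mm² minus the doubly-counted overlap 182.17 mm² gives 327.91 mm² — area = 327.91 mm²; (whole slice rotated 60° about Z — lengths, areas and connectivity unchanged). So its area = 327.91 mm². Layer 80 is larger (794.15 vs 327.91 mm²).

layer 80 (z = 12 mm)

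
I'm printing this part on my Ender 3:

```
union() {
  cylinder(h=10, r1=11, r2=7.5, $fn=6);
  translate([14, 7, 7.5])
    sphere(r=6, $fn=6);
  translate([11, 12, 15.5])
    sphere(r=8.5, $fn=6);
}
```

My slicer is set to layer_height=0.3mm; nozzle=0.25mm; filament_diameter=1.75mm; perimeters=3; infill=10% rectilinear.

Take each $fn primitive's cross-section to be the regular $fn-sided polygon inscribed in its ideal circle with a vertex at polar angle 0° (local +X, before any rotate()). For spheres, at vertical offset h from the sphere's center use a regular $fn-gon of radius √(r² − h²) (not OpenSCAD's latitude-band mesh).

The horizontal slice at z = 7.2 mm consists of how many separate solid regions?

At z = 7.2 mm: the cone contributes a regular 6-gon of circumradius 8.480 (interpolated between r1=11 and r2=7.5 at t=0.720); the r=6 sphere at (14, 7) contributes a regular 6-gon of circumradius √(6²−0.3²) = 5.992; the r=8.5 sphere at (11, 12) slices to a regular 6-gon of circumradius 1.833 (√(r²−h²) with h=8.3 from center); Taking the union: the regions partially overlap (shared area 3.42 mm²), so overlapping operands fuse into one piece — 2 connected regions. The result has 2 disconnected regions.

2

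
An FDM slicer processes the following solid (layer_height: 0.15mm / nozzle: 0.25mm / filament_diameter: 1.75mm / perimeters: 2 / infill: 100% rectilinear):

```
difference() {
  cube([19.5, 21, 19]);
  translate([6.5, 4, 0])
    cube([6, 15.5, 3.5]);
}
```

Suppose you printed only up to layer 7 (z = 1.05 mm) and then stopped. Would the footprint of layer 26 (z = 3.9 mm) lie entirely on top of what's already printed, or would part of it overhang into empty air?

part overhangs

Compare the two slices. At z = 1.05: the cube is present — its section is the full 19.5×21 rectangle (area 409.50 mm²); the cube at (6.5, 4) is present — its section is the full 6×15.5 rectangle (area 93.00 mm²); Subtracting the remaining from the first: starting from the 19.5×21 cube (409.50 mm²), the 6×15.5 cube at (6.5, 4) lies wholly inside it (removes its full 93.00 mm² and its 43.00 mm outline becomes a hole wall) — area = 316.50 mm². At z = 3.9: the cube is present — its section is the full 19.5×21 rectangle (area 409.50 mm²); the cube at (6.5, 4) is not intersected at this z (z outside [0, 3.5]); Subtracting the remaining from the first: none of the subtracted shapes is present at this height, so the 19.5×21 cube is unchanged — area = 409.50 mm². Checking containment: at z = 3.9 the cross-section extends beyond the z = 1.05 cross-section by about 93.00 mm².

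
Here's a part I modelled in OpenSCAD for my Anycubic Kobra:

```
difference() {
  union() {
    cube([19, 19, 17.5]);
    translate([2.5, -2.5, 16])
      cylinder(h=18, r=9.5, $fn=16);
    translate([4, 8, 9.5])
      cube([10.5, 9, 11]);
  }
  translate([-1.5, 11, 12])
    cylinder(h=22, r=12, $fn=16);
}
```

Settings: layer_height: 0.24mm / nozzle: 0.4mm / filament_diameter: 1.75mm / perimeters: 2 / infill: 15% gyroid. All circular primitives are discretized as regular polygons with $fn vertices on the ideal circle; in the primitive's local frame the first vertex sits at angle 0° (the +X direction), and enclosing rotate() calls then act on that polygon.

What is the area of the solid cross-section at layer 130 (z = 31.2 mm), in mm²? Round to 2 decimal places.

198.52 mm²

At z = 31.2 mm: the cube is absent (z outside [0, 17.5]); the r=9.5 cylinder at (2.5, -2.5) gives a regular 16-gon of circumradius 9.5 (constant along its height) (area = (16/2)·9.500²·sin(360°/16) = 276.30 mm²); the cube at (4, 8) is absent (z outside [9.5, 20.5]); Taking the union: only the r=9.5 cylinder at (2.5, -2.5) is present, so the union is just that shape — area = 276.30 mm²; the r=12 cylinder at (-1.5, 11) contributes a regular 16-gon of circumradius 12 (area = (16/2)·12.000²·sin(360°/16) = 440.85 mm²); Subtracting the remaining from the first: starting from the result so far (276.30 mm²), the r=12 cylinder at (-1.5, 11) partially overlaps it — only the 77.77 mm² overlap (of its 440.85 mm²) is removed, clipping the outline — area = 198.52 mm². Overall, the cross-section is a single solid region. Net area = 198.52 mm².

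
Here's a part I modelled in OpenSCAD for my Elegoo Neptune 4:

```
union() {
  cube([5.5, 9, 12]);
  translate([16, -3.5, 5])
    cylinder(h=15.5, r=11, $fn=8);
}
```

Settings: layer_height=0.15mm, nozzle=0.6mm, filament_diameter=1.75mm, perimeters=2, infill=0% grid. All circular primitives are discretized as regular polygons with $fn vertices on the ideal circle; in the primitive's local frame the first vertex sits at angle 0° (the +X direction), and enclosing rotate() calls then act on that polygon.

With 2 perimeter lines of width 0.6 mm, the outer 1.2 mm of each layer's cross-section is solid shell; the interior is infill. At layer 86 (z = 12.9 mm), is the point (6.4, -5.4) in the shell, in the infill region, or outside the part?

shell

At z = 12.9 mm: the cube is not intersected at this z (z outside [0, 12]); the r=11 cylinder at (16, -3.5) contributes a regular 8-gon of circumradius 11; Combining (union): only the r=11 cylinder at (16, -3.5) is present, so the union is just that shape — 1 connected region. Overall, the cross-section is a single solid region. The nearest boundary edge runs (5.00, -3.50)→(8.22, -11.28); distance from the point to it = 0.57 mm. The point is inside the cross-section, 0.57 mm from the nearest boundary — within the 1.2 mm shell band (2 × 0.6).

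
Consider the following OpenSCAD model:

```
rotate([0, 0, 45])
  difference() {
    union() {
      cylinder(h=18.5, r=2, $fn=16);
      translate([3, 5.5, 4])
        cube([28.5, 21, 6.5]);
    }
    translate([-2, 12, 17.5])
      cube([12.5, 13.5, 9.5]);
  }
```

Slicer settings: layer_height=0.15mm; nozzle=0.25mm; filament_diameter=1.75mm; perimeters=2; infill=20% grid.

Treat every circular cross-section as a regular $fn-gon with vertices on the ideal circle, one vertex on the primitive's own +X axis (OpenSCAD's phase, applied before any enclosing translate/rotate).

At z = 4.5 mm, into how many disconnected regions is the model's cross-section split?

2

At z = 4.5 mm: the r=2 cylinder contributes a regular 16-gon of circumradius 2; the cube at (3, 5.5) is present — its section is the full 28.5×21 rectangle; Combining (union): the 2 present regions are separate (no shared area or edge), so areas and boundary lengths simply add and each stays a separate island — 2 connected regions; the cube at (-2, 12) is not intersected at this z (z outside [17.5, 27]); Taking the first minus the rest: none of the subtracted shapes is present at this height, so that combined region is unchanged — 2 connected regions; (rotated 45° about Z; rotation is an isometry so areas/perimeters/island counts are preserved). The result has 2 disconnected regions.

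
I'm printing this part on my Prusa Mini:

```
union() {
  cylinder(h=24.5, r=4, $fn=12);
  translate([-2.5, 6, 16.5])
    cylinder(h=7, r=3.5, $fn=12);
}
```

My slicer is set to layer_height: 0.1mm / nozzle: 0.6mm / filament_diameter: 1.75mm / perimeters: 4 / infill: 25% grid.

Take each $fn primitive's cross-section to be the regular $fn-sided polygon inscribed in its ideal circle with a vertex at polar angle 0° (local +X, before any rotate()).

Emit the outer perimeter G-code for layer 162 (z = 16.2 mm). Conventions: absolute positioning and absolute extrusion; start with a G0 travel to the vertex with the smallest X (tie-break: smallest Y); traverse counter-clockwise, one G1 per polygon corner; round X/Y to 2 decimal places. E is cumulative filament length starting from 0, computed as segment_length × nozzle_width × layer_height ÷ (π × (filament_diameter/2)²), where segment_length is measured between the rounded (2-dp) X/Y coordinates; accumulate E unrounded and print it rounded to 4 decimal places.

At z = 16.2 mm: the cylinder: section is a regular 12-gon, circumradius r=4; the cylinder at (-2.5, 6) is absent (z outside [16.5, 23.5]); Merging all regions: only the r=4 cylinder is present, so the union is just that shape — 1 connected region. The outline is a single polygon with 12 vertices. Extrusion per mm of travel: 0.6 × 0.1 / (π × 0.875²) = 0.024945. Accumulating E over each segment gives final E = 0.6194.

G0 X-4.00 Y0.00 Z16.20
G1 X-3.46 Y-2.00 E0.0517
G1 X-2.00 Y-3.46 E0.1032
G1 X0.00 Y-4.00 E0.1549
G1 X2.00 Y-3.46 E0.2065
G1 X3.46 Y-2.00 E0.2580
G1 X4.00 Y0.00 E0.3097
G1 X3.46 Y2.00 E0.3614
G1 X2.00 Y3.46 E0.4129
G1 X0.00 Y4.00 E0.4646
G1 X-2.00 Y3.46 E0.5163
G1 X-3.46 Y2.00 E0.5678
G1 X-4.00 Y0.00 E0.6194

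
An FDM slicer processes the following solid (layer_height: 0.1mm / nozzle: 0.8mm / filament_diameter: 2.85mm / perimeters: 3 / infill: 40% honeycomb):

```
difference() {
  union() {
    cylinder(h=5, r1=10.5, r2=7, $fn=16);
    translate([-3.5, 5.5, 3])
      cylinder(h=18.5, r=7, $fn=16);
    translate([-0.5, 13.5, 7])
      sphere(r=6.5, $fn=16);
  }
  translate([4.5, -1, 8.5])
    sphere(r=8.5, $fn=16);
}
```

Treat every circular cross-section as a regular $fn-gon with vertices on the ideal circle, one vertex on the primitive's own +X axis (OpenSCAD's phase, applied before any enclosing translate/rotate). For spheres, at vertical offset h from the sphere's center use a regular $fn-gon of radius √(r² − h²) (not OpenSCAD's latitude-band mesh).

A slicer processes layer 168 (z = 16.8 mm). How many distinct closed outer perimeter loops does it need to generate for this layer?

At z = 16.8 mm: the cone does not reach this height (z outside [0, 5]); the r=7 cylinder at (-3.5, 5.5) gives a regular 16-gon of circumradius 7 (constant along its height); the sphere at (-0.5, 13.5) is absent (|z−center|=9.800 > r=6.5); Taking the union: only the r=7 cylinder at (-3.5, 5.5) is present, so the union is just that shape — 1 connected region; the r=8.5 sphere at (4.5, -1) contributes a regular 16-gon of circumradius √(8.5²−8.3²) = 1.833; After the difference (first − rest): starting from that combined region, the r=8.5 sphere at (4.5, -1) misses the remaining region (no effect) — 1 connected region. The result has 1 disconnected region.

1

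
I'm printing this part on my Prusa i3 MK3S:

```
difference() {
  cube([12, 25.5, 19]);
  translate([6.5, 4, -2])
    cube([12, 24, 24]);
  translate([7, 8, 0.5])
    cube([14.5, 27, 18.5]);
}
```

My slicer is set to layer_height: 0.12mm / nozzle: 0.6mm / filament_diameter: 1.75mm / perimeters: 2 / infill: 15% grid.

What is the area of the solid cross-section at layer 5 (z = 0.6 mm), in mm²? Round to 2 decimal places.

At z = 0.6 mm: the cube is present — its section is the full 12×25.5 rectangle (area 306.00 mm²); the cube at (6.5, 4) is present — its section is the full 12×24 rectangle (area 288.00 mm²); the cube at (7, 8) is present — its section is the full 14.5×27 rectangle (area 391.50 mm²); After the difference (first − rest): starting from the 12×25.5 cube (306.00 mm²), the 12×24 cube at (6.5, 4) partially overlaps it — only the 118.25 mm² overlap (of its 288.00 mm²) is removed, clipping the outline; the 14.5×27 cube at (7, 8) misses the remaining region (no effect) — area = 187.75 mm². Overall, the cross-section is a single solid region. Net area = 187.75 mm².

187.75 mm²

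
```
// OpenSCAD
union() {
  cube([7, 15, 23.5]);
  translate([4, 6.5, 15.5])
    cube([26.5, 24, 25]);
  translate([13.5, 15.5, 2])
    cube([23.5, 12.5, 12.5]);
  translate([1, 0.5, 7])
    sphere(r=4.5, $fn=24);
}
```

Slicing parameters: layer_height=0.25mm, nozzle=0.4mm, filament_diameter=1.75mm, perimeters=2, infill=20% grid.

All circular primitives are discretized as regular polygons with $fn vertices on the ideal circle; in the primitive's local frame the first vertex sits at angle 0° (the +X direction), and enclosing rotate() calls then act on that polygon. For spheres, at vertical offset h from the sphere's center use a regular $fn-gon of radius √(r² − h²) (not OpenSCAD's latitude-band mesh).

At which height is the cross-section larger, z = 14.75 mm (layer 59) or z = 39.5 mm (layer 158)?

Layer 59 (z = 14.75): the cube (footprint 7×15) is included at this height (area 105.00 mm²); the cube at (4, 6.5) does not reach this height (z outside [15.5, 40.5]); the cube at (13.5, 15.5) does not reach this height (z outside [2, 14.5]); the sphere at (1, 0.5) does not reach this height (|z−center|=7.750 > r=4.5); Combining (union): only the 7×15 cube is present, so the union is just that shape — area = 105.00 mm². So its area = 105.00 mm². Layer 158 (z = 39.5): the cube is absent (z outside [0, 23.5]); the cube at (4, 6.5) is present — its section is the full 26.5×24 rectangle (area 636.00 mm²); the cube at (13.5, 15.5) is absent (z outside [2, 14.5]); the sphere at (1, 0.5) is not intersected at this z (|z−center|=32.500 > r=4.5); Merging all regions: only the 26.5×24 cube at (4, 6.5) is present, so the union is just that shape — area = 636.00 mm². So its area = 636.00 mm². Layer 158 is larger (636.00 vs 105.00 mm²).

layer 158 (z = 39.5 mm)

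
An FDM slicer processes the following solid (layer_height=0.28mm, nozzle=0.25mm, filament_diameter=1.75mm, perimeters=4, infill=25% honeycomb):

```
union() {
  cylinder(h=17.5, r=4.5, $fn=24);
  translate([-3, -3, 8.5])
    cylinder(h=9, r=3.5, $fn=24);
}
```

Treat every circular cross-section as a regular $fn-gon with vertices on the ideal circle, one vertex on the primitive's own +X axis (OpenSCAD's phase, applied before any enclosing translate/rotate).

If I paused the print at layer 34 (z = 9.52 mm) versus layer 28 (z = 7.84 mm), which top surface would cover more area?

Layer 34 (z = 9.52): the cylinder: section is a regular 24-gon, circumradius r=4.5 (area = (24/2)·4.500²·sin(360°/24) = 62.89 mm²); the r=3.5 cylinder at (-3, -3) contributes a regular 24-gon of circumradius 3.5 (area = (24/2)·3.500²·sin(360°/24) = 38.05 mm²); Taking the union: the regions partially overlap — summed areas 100.94 mm² minus the doubly-counted overlap 17.34 mm² gives 83.60 mm² — area = 83.60 mm². So its area = 83.60 mm². Layer 28 (z = 7.84): the r=4.5 cylinder gives a regular 24-gon of circumradius 4.5 (constant along its height) (area = (24/2)·4.500²·sin(360°/24) = 62.89 mm²); the cylinder at (-3, -3) does not reach this height (z outside [8.5, 17.5]); Combining (union): only the r=4.5 cylinder is present, so the union is just that shape — area = 62.89 mm². So its area = 62.89 mm². Layer 34 is larger (83.60 vs 62.89 mm²).

layer 34 (z = 9.52 mm)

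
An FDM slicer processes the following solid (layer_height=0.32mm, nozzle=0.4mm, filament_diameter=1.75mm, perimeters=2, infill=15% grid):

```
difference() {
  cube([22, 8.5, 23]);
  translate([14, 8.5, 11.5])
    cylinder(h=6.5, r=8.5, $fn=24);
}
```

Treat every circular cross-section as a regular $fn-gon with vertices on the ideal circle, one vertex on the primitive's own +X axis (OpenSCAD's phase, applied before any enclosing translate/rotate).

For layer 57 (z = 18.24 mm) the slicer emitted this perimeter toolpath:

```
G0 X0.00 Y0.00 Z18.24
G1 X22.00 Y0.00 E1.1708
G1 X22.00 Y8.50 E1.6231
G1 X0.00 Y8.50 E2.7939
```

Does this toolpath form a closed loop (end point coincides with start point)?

no

Start point (G0): (0.00, 0.00). End point (last G1): the path does not return to the start — open.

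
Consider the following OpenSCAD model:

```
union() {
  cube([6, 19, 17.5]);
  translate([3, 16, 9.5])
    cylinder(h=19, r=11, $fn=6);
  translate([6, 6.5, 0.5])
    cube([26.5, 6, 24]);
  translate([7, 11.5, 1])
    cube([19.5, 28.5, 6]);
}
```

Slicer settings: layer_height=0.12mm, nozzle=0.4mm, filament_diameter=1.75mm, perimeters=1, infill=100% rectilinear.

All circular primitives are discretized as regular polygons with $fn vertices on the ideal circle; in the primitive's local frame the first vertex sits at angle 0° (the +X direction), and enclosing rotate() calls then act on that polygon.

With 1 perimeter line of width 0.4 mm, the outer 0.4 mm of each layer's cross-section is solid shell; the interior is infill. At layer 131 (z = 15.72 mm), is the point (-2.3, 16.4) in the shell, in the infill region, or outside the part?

At z = 15.72 mm: the cube is present — its section is the full 6×19 rectangle; the r=11 cylinder at (3, 16) contributes a regular 6-gon of circumradius 11; the cube at (6, 6.5) (footprint 26.5×6) is included at this height; the cube at (7, 11.5) is absent (z outside [1, 7]); Merging all regions: the regions partially overlap (shared area 100.64 mm²), so overlapping operands fuse into one piece — 1 connected region. Overall, the cross-section is a single solid region. The nearest boundary edge runs (-8.00, 16.00)→(-2.50, 25.53); distance from the point to it = 4.74 mm. The point is inside the cross-section and 4.74 mm from the nearest boundary — more than the 0.4 mm shell width (1 × 0.4), so it's in the infill interior.

infill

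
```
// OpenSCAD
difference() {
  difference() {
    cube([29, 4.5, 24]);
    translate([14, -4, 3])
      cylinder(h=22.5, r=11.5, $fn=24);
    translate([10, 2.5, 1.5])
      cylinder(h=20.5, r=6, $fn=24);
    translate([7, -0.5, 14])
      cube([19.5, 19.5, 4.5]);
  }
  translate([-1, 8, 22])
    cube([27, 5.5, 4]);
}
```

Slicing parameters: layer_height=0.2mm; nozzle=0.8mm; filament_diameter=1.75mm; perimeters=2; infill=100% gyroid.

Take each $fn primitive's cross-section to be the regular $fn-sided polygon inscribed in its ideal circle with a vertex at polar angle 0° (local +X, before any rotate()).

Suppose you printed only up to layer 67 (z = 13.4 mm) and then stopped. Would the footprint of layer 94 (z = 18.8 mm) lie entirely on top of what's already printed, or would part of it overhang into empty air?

Compare the two slices. At z = 13.4: the cube is present — its section is the full 29×4.5 rectangle (area 130.50 mm²); the r=11.5 cylinder at (14, -4) gives a regular 24-gon of circumradius 11.5 (constant along its height) (area = (24/2)·11.500²·sin(360°/24) = 410.75 mm²); the r=6 cylinder at (10, 2.5) gives a regular 24-gon of circumradius 6 (constant along its height) (area = (24/2)·6.000²·sin(360°/24) = 111.81 mm²); the cube at (7, -0.5) is absent (z outside [14, 18.5]); Taking the first minus the rest: starting from the 29×4.5 cube (130.50 mm²), the r=11.5 cylinder at (14, -4) partially overlaps it — only the 85.03 mm² overlap (of its 410.75 mm²) is removed, clipping the outline; the r=6 cylinder at (10, 2.5) partially overlaps it — only the 2.72 mm² overlap (of its 111.81 mm²) is removed, clipping the outline — area = 42.75 mm²; the cube at (-1, 8) does not reach this height (z outside [22, 26]); Taking the first minus the rest: none of the subtracted shapes is present at this height, so the result so far is unchanged — area = 42.75 mm². At z = 18.8: the cube is present — its section is the full 29×4.5 rectangle (area 130.50 mm²); the r=11.5 cylinder at (14, -4) gives a regular 24-gon of circumradius 11.5 (constant along its height) (area = (24/2)·11.500²·sin(360°/24) = 410.75 mm²); the r=6 cylinder at (10, 2.5) gives a regular 24-gon of circumradius 6 (constant along its height) (area = (24/2)·6.000²·sin(360°/24) = 111.81 mm²); the cube at (7, -0.5) is not intersected at this z (z outside [14, 18.5]); Subtracting the remaining from the first: starting from the 29×4.5 cube (130.50 mm²), the r=11.5 cylinder at (14, -4) partially overlaps it — only the 85.03 mm² overlap (of its 410.75 mm²) is removed, clipping the outline; the r=6 cylinder at (10, 2.5) partially overlaps it — only the 2.72 mm² overlap (of its 111.81 mm²) is removed, clipping the outline — area = 42.75 mm²; the cube at (-1, 8) does not reach this height (z outside [22, 26]); Subtracting the remaining from the first: none of the subtracted shapes is present at this height, so the result so far is unchanged — area = 42.75 mm². Checking containment: the cross-section at z = 18.8 is a subset of the cross-section at z = 13.4.

entirely on top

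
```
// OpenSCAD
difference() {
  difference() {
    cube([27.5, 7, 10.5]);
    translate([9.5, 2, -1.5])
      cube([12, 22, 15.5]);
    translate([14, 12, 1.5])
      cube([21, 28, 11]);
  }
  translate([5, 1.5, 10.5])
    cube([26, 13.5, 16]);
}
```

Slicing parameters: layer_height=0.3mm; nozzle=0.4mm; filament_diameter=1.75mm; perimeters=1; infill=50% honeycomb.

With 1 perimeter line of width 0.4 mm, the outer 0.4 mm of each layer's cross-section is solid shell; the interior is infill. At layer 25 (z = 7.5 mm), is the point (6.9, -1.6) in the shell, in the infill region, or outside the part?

At z = 7.5 mm: the 27.5×7 cube contributes its full rectangle; the cube at (9.5, 2) is present — its section is the full 12×22 rectangle; the cube at (14, 12) is present — its section is the full 21×28 rectangle; After the difference (first − rest): starting from the 27.5×7 cube, the 12×22 cube at (9.5, 2) partially overlaps it — only the 60.00 mm² overlap (of its 264.00 mm²) is removed, clipping the outline; the 21×28 cube at (14, 12) misses the remaining region (no effect) — 1 connected region; the cube at (5, 1.5) does not reach this height (z outside [10.5, 26.5]); After the difference (first − rest): none of the subtracted shapes is present at this height, so the result so far is unchanged — 1 connected region. Overall, the cross-section is a single solid region. The nearest boundary edge runs (27.50, 0.00)→(0.00, 0.00); distance from the point to it = 1.60 mm. The point is not inside any of the regions above, so it lies outside the cross-section (1.60 mm from the nearest boundary).

outside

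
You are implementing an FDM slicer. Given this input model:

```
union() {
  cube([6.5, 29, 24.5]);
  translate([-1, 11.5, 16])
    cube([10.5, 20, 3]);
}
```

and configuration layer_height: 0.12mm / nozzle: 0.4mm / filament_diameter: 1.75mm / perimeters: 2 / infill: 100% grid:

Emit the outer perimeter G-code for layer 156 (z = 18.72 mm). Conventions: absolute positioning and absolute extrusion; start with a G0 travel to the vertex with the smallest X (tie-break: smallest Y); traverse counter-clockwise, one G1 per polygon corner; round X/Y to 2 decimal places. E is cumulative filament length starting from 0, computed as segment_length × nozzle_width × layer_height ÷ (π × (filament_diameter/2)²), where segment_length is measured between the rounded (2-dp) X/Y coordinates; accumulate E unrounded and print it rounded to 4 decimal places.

At z = 18.72 mm: the cube is present — its section is the full 6.5×29 rectangle; the cube at (-1, 11.5) (footprint 10.5×20) is included at this height; Merging all regions: the regions partially overlap (shared area 113.75 mm²), so overlapping operands fuse into one piece — 1 connected region. The outline is a single polygon with 8 vertices. Extrusion per mm of travel: 0.4 × 0.12 / (π × 0.875²) = 0.019956. Accumulating E over each segment gives final E = 1.6763.

G0 X-1.00 Y11.50 Z18.72
G1 X0.00 Y11.50 E0.0200
G1 X0.00 Y0.00 E0.2495
G1 X6.50 Y0.00 E0.3792
G1 X6.50 Y11.50 E0.6087
G1 X9.50 Y11.50 E0.6685
G1 X9.50 Y31.50 E1.0677
G1 X-1.00 Y31.50 E1.2772
G1 X-1.00 Y11.50 E1.6763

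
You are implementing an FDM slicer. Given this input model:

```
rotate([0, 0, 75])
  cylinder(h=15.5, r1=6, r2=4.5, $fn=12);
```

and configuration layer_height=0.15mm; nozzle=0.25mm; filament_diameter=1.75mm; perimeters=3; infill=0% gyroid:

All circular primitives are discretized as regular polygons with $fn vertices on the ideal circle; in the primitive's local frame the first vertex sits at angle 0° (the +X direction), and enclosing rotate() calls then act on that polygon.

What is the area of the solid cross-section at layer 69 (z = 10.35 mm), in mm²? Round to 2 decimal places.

74.95 mm²

At z = 10.35 mm: the cone contributes a regular 12-gon of circumradius 4.998 (interpolated between r1=6 and r2=4.5 at t=0.668) (area = (12/2)·4.998²·sin(360°/12) = 74.95 mm²); (rotated 75° about Z; rotation is an isometry so areas/perimeters/island counts are preserved). Overall, the cross-section is a single solid region. Net area = 74.95 mm².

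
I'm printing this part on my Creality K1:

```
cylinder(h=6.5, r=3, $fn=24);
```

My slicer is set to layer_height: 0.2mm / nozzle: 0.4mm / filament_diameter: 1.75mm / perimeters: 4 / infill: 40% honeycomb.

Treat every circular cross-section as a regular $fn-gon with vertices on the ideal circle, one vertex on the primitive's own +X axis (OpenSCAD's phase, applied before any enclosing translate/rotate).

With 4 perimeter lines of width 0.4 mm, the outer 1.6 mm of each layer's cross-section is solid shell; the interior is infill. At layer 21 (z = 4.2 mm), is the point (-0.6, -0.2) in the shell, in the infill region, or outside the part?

infill

At z = 4.2 mm: the cylinder: section is a regular 24-gon, circumradius r=3. Overall, the cross-section is a single solid region. The nearest boundary edge runs (-2.90, -0.78)→(-2.60, -1.50); distance from the point to it = 2.34 mm. The point is inside the cross-section and 2.34 mm from the nearest boundary — more than the 1.6 mm shell width (4 × 0.4), so it's in the infill interior.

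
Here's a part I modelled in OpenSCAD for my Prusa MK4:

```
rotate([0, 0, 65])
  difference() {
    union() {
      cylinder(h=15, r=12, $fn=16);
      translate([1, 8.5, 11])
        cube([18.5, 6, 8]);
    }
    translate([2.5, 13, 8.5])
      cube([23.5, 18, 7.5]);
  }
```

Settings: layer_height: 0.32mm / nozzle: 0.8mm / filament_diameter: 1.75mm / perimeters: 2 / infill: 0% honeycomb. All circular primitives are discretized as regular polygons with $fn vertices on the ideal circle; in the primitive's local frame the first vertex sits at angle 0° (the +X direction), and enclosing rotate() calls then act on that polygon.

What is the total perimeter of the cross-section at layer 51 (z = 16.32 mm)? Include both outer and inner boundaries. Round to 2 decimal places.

49.00 mm

At z = 16.32 mm: the cylinder does not reach this height (z outside [0, 15]); the cube at (1, 8.5) (footprint 18.5×6) is included at this height (perimeter 49.00 mm); Combining (union): only the 18.5×6 cube at (1, 8.5) is present, so the union is just that shape — boundary = 49.00 mm; the cube at (2.5, 13) is absent (z outside [8.5, 16]); Taking the first minus the rest: none of the subtracted shapes is present at this height, so that combined region is unchanged — boundary = 49.00 mm; (whole slice rotated 65° about Z — lengths, areas and connectivity unchanged). Overall, the cross-section is a single solid region. Total boundary length (outer) = 49.00 mm.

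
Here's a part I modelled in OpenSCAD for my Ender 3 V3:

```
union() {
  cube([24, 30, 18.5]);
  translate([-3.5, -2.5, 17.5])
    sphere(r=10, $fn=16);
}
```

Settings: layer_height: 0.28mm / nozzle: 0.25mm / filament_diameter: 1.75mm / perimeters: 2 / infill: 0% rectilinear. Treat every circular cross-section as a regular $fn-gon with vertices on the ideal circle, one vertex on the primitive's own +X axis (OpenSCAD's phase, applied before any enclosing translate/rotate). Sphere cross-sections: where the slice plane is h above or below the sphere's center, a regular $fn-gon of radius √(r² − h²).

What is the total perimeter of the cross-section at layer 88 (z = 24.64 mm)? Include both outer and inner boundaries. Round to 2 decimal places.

43.71 mm

At z = 24.64 mm: the cube is absent (z outside [0, 18.5]); the sphere at (-3.5, -2.5): section is a regular 16-gon, circumradius = √(r²−h²) = √(10²−7.14²) = 7.001 (perimeter = 2·16·7.001·sin(180°/16) = 43.71 mm); Merging all regions: only the r=10 sphere at (-3.5, -2.5) is present, so the union is just that shape — boundary = 43.71 mm. Overall, the cross-section is a single solid region. Total boundary length (outer) = 43.71 mm.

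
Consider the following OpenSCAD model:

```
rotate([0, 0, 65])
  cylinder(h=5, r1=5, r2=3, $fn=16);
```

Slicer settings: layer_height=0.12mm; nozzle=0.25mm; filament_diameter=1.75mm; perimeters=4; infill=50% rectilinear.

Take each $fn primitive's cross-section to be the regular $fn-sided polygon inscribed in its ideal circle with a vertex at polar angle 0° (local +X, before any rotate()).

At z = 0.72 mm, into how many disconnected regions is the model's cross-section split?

1

At z = 0.72 mm: the cone: at t=0.144 of its height the radius interpolates to r₁+(r₂−r₁)t = 4.712, giving a regular 16-gon of that circumradius; (rotated 65° about Z; rotation is an isometry so areas/perimeters/island counts are preserved). The result has 1 disconnected region.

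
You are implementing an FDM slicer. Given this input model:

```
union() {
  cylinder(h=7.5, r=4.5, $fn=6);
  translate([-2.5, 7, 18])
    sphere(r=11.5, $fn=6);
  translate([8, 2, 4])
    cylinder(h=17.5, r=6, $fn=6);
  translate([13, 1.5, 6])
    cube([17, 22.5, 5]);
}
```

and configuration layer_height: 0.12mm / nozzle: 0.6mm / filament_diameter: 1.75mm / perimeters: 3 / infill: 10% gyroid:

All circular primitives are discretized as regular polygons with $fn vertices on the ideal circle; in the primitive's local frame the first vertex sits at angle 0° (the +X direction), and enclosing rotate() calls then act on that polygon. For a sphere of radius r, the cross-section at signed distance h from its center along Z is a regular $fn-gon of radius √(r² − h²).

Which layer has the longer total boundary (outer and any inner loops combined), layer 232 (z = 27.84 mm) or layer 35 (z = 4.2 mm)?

Layer 232 (z = 27.84): the cylinder is absent (z outside [0, 7.5]); the sphere at (-2.5, 7): section is a regular 6-gon, circumradius = √(r²−h²) = √(11.5²−9.84²) = 5.952 (perimeter = 2·6·5.952·sin(180°/6) = 35.71 mm); the cylinder at (8, 2) does not reach this height (z outside [4, 21.5]); the cube at (13, 1.5) does not reach this height (z outside [6, 11]); Taking the union: only the r=11.5 sphere at (-2.5, 7) is present, so the union is just that shape — boundary = 35.71 mm. So its perimeter = 35.71 mm. Layer 35 (z = 4.2): the r=4.5 cylinder gives a regular 6-gon of circumradius 4.5 (constant along its height) (perimeter = 2·6·4.500·sin(180°/6) = 27.00 mm); the sphere at (-2.5, 7) is absent (|z−center|=13.800 > r=11.5); the r=6 cylinder at (8, 2) contributes a regular 6-gon of circumradius 6 (perimeter = 2·6·6.000·sin(180°/6) = 36.00 mm); the cube at (13, 1.5) is not intersected at this z (z outside [6, 11]); Taking the union: the regions partially overlap (shared area 4.26 mm²), so the edge portions inside another operand are dropped and the merged outline is re-measured after clipping — boundary = 53.00 mm. So its perimeter = 53.00 mm. Layer 35 is larger (53.00 vs 35.71 mm).

layer 35 (z = 4.2 mm)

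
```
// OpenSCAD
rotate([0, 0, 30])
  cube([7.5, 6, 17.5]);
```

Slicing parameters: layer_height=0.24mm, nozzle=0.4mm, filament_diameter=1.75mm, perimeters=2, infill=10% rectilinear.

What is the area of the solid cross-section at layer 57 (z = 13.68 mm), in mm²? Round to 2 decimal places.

At z = 13.68 mm: the cube (footprint 7.5×6) is included at this height (area 45.00 mm²); (whole slice rotated 30° about Z — lengths, areas and connectivity unchanged). Overall, the cross-section is a single solid region. Net area = 45.00 mm².

45.00 mm²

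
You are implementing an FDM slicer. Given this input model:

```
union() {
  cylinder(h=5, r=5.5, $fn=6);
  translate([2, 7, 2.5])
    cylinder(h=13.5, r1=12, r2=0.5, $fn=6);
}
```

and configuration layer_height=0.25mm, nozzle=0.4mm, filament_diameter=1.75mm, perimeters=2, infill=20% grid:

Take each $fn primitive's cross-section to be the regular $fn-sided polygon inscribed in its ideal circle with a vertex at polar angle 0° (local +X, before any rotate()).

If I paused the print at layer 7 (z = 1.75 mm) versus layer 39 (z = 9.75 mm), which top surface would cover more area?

layer 39 (z = 9.75 mm)

Layer 7 (z = 1.75): the cylinder: section is a regular 6-gon, circumradius r=5.5 (area = (6/2)·5.500²·sin(360°/6) = 78.59 mm²); the cone at (2, 7) is absent (z outside [2.5, 16]); Taking the union: only the r=5.5 cylinder is present, so the union is just that shape — area = 78.59 mm². So its area = 78.59 mm². Layer 39 (z = 9.75): the cylinder is absent (z outside [0, 5]); the cone at (2, 7) (r1=12→r2=0.5) has section circumradius 5.824 here — a regular 6-gon (area = (6/2)·5.824²·sin(360°/6) = 88.13 mm²); Combining (union): only the cone at (2, 7) is present, so the union is just that shape — area = 88.13 mm². So its area = 88.13 mm². Layer 39 is larger (88.13 vs 78.59 mm²).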